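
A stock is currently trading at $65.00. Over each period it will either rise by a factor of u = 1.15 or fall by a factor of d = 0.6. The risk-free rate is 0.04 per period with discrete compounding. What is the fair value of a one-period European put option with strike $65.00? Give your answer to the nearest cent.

$5.00

Risk-neutral probability p = (1 + 0.04 − 0.6)/(1.15 − 0.6) = 0.4400/0.5500 = 0.8000
Terminal stock prices: S_u = 74.75, S_d = 39
Terminal payoffs (K − S): max(-9.75, 0) = 0, max(26, 0) = 26
Node 0 (S = 65): V_0 = 1/1.04·[0.8000·0.0000 + 0.2000·26.0000] = 5.0000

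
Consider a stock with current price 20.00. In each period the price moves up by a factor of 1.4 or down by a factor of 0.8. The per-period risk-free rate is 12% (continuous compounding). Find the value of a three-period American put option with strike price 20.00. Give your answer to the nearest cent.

1.77

Risk-neutral probability p = (e^0.12 − 0.8)/(1.4 − 0.8) = 0.3275/0.6000 = 0.5458
Terminal stock prices: S_uuu = 54.88, S_uud = 31.36, S_udd = 17.92, S_ddd = 10.24
Terminal payoffs (K − S): max(-34.88, 0) = 0, max(-11.36, 0) = 0, max(2.08, 0) = 2.08, max(9.76, 0) = 9.76
Node uu (S = 39.2): continuation = e^(−0.12)·[0.5458·0.0000 + 0.4542·0.0000] = 0.0000; exercise value = 0.0000 ≤ continuation, so V_uu = 0.0000
Node ud (S = 22.4): continuation = e^(−0.12)·[0.5458·0.0000 + 0.4542·2.0800] = 0.8379; exercise value = 0.0000 ≤ continuation, so V_ud = 0.8379
Node dd (S = 12.8): continuation = e^(−0.12)·[0.5458·2.0800 + 0.4542·9.7600] = 4.9384; exercise value = 7.2000 > continuation, so V_dd = 7.2000 (exercise)
Node u (S = 28): continuation = e^(−0.12)·[0.5458·0.0000 + 0.4542·0.8379] = 0.3375; exercise value = 0.0000 ≤ continuation, so V_u = 0.3375
Node d (S = 16): continuation = e^(−0.12)·[0.5458·0.8379 + 0.4542·7.2000] = 3.3059; exercise value = 4.0000 > continuation, so V_d = 4.0000 (exercise)
Node 0 (S = 20): continuation = e^(−0.12)·[0.5458·0.3375 + 0.4542·4.0000] = 1.7746; exercise value = 0.0000 ≤ continuation, so V_0 = 1.7746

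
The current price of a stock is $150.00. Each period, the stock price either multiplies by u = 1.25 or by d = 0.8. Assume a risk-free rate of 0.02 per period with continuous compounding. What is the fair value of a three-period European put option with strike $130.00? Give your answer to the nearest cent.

Risk-neutral probability p = (e^0.02 − 0.8)/(1.25 − 0.8) = 0.2202/0.4500 = 0.4893
Terminal stock prices: S_uuu = 293, S_uud = 187.5, S_udd = 120, S_ddd = 76.8
Terminal payoffs (K − S): max(-163, 0) = 0, max(-57.5, 0) = 0, max(10, 0) = 10, max(53.2, 0) = 53.2
Node uu (S = 234.4): V_uu = e^(−0.02)·[0.4893·0.0000 + 0.5107·0.0000] = 0.0000
Node ud (S = 150): V_ud = e^(−0.02)·[0.4893·0.0000 + 0.5107·10.0000] = 5.0055
Node dd (S = 96): V_dd = e^(−0.02)·[0.4893·10.0000 + 0.5107·53.2000] = 31.4258
Node u (S = 187.5): V_u = e^(−0.02)·[0.4893·0.0000 + 0.5107·5.0055] = 2.5055
Node d (S = 120): V_d = e^(−0.02)·[0.4893·5.0055 + 0.5107·31.4258] = 18.1311
Node 0 (S = 150): V_0 = e^(−0.02)·[0.4893·2.5055 + 0.5107·18.1311] = 10.2773

$10.28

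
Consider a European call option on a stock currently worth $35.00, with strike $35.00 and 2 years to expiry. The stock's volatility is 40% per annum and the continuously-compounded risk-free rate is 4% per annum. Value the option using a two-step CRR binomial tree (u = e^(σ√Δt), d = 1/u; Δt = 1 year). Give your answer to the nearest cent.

CRR parameters: u = e^(σ√Δt) = e^(0.4·√1) = 1.4918, d = 1/u = 0.6703
Per-period rate: rΔt = 0.04·1 = 0.04, so R = e^0.04 = 1.0408
Risk-neutral probability p = (e^0.04 − 0.6703)/(1.4918 − 0.6703) = 0.3705/0.8215 = 0.4510
Terminal stock prices: S_uu = 77.89, S_ud = 35, S_dd = 15.73
Terminal payoffs (S − K): max(42.89, 0) = 42.89, max(0, 0) = 0, max(-19.27, 0) = 0
Node u (S = 52.21): V_u = e^(−0.04)·[0.4510·42.8939 + 0.5490·0.0000] = 18.5862
Node d (S = 23.46): V_d = e^(−0.04)·[0.4510·0.0000 + 0.5490·0.0000] = 0.0000
Node 0 (S = 35): V_0 = e^(−0.04)·[0.4510·18.5862 + 0.5490·0.0000] = 8.0535

$8.05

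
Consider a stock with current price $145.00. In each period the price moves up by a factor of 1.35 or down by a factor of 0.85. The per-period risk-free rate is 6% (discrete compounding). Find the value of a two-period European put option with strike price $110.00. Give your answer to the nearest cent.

Risk-neutral probability p = (1 + 0.06 − 0.85)/(1.35 − 0.85) = 0.2100/0.5000 = 0.4200
Terminal stock prices: S_uu = 264.3, S_ud = 166.4, S_dd = 104.8
Terminal payoffs (K − S): max(-154.3, 0) = 0, max(-56.39, 0) = 0, max(5.238, 0) = 5.238
Node u (S = 195.8): V_u = 1/1.06·[0.4200·0.0000 + 0.5800·0.0000] = 0.0000
Node d (S = 123.2): V_d = 1/1.06·[0.4200·0.0000 + 0.5800·5.2375] = 2.8658
Node 0 (S = 145): V_0 = 1/1.06·[0.4200·0.0000 + 0.5800·2.8658] = 1.5681

$1.57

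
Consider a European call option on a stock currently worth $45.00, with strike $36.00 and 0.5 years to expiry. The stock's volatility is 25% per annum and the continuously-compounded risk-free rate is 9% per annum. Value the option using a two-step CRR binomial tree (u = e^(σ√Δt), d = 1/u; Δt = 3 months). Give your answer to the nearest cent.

$10.76

CRR parameters: u = e^(σ√Δt) = e^(0.25·√0.25) = 1.1331, d = 1/u = 0.8825
Per-period rate: rΔt = 0.09·0.25 = 0.0225, so R = e^0.0225 = 1.0228
Risk-neutral probability p = (e^0.0225 − 0.8825)/(1.1331 − 0.8825) = 0.1403/0.2507 = 0.5596
Terminal stock prices: S_uu = 57.78, S_ud = 45, S_dd = 35.05
Terminal payoffs (S − K): max(21.78, 0) = 21.78, max(9, 0) = 9, max(-0.954, 0) = 0
Node u (S = 50.99): V_u = e^(−0.0225)·[0.5596·21.7811 + 0.4404·9.0000] = 15.7926
Node d (S = 39.71): V_d = e^(−0.0225)·[0.5596·9.0000 + 0.4404·0.0000] = 4.9241
Node 0 (S = 45): V_0 = e^(−0.0225)·[0.5596·15.7926 + 0.4404·4.9241] = 10.7610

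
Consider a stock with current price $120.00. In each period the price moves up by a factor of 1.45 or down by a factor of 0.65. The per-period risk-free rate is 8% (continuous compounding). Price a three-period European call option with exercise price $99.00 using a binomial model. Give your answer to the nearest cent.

$53.97

Risk-neutral probability p = (e^0.08 − 0.65)/(1.45 − 0.65) = 0.4333/0.8000 = 0.5416
Terminal stock prices: S_uuu = 365.8, S_uud = 164, S_udd = 73.52, S_ddd = 32.95
Terminal payoffs (S − K): max(266.8, 0) = 266.8, max(65, 0) = 65, max(-25.48, 0) = 0, max(-66.05, 0) = 0
Node uu (S = 252.3): V_uu = e^(−0.08)·[0.5416·266.8350 + 0.4584·64.9950] = 160.9115
Node ud (S = 113.1): V_ud = e^(−0.08)·[0.5416·64.9950 + 0.4584·0.0000] = 32.4954
Node dd (S = 50.7): V_dd = e^(−0.08)·[0.5416·0.0000 + 0.4584·0.0000] = 0.0000
Node u (S = 174): V_u = e^(−0.08)·[0.5416·160.9115 + 0.4584·32.4954] = 94.2010
Node d (S = 78): V_d = e^(−0.08)·[0.5416·32.4954 + 0.4584·0.0000] = 16.2467
Node 0 (S = 120): V_0 = e^(−0.08)·[0.5416·94.2010 + 0.4584·16.2467] = 53.9722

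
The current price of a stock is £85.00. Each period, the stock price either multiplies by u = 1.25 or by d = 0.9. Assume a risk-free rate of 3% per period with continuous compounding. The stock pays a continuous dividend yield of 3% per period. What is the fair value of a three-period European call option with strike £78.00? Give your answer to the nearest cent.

£11.74

Per-period risk-free factor R = e^0.03 = 1.0305; dividend-adjusted growth = e^(0.03−0.03) = 1.0000.
Risk-neutral probability p = (1.0000 − 0.9)/(1.25 − 0.9) = 0.1000/0.3500 = 0.2857
Terminal stock prices: S_uuu = 166, S_uud = 119.5, S_udd = 86.06, S_ddd = 61.97
Terminal payoffs (S − K): max(88.02, 0) = 88.02, max(41.53, 0) = 41.53, max(8.062, 0) = 8.062, max(-16.03, 0) = 0
Node uu (S = 132.8): V_uu = e^(−0.03)·[0.2857·88.0156 + 0.7143·41.5312] = 53.1925
Node ud (S = 95.62): V_ud = e^(−0.03)·[0.2857·41.5312 + 0.7143·8.0625] = 17.1041
Node dd (S = 68.85): V_dd = e^(−0.03)·[0.2857·8.0625 + 0.7143·0.0000] = 2.2355
Node u (S = 106.2): V_u = e^(−0.03)·[0.2857·53.1925 + 0.7143·17.1041] = 26.6048
Node d (S = 76.5): V_d = e^(−0.03)·[0.2857·17.1041 + 0.7143·2.2355] = 6.2920
Node 0 (S = 85): V_0 = e^(−0.03)·[0.2857·26.6048 + 0.7143·6.2920] = 11.7382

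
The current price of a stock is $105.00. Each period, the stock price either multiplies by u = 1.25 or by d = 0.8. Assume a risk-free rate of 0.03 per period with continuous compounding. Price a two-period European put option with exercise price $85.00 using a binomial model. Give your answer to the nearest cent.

Risk-neutral probability p = (e^0.03 − 0.8)/(1.25 − 0.8) = 0.2305/0.4500 = 0.5121
Terminal stock prices: S_uu = 164.1, S_ud = 105, S_dd = 67.2
Terminal payoffs (K − S): max(-79.06, 0) = 0, max(-20, 0) = 0, max(17.8, 0) = 17.8
Node u (S = 131.2): V_u = e^(−0.03)·[0.5121·0.0000 + 0.4879·0.0000] = 0.0000
Node d (S = 84): V_d = e^(−0.03)·[0.5121·0.0000 + 0.4879·17.8000] = 8.4276
Node 0 (S = 105): V_0 = e^(−0.03)·[0.5121·0.0000 + 0.4879·8.4276] = 3.9901

$3.99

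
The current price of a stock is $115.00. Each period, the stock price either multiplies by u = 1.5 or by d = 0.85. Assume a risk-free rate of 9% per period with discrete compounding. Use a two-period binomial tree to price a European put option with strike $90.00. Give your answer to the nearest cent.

Risk-neutral probability p = (1 + 0.09 − 0.85)/(1.5 − 0.85) = 0.2400/0.6500 = 0.3692
Terminal stock prices: S_uu = 258.8, S_ud = 146.6, S_dd = 83.09
Terminal payoffs (K − S): max(-168.8, 0) = 0, max(-56.62, 0) = 0, max(6.913, 0) = 6.913
Node u (S = 172.5): V_u = 1/1.09·[0.3692·0.0000 + 0.6308·0.0000] = 0.0000
Node d (S = 97.75): V_d = 1/1.09·[0.3692·0.0000 + 0.6308·6.9125] = 4.0002
Node 0 (S = 115): V_0 = 1/1.09·[0.3692·0.0000 + 0.6308·4.0002] = 2.3149

$2.31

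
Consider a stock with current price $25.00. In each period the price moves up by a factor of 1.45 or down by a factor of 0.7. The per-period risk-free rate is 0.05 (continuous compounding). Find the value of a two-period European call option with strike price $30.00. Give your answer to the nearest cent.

$4.48

Risk-neutral probability p = (e^0.05 − 0.7)/(1.45 − 0.7) = 0.3513/0.7500 = 0.4684
Terminal stock prices: S_uu = 52.56, S_ud = 25.38, S_dd = 12.25
Terminal payoffs (S − K): max(22.56, 0) = 22.56, max(-4.625, 0) = 0, max(-17.75, 0) = 0
Node u (S = 36.25): V_u = e^(−0.05)·[0.4684·22.5625 + 0.5316·0.0000] = 10.0520
Node d (S = 17.5): V_d = e^(−0.05)·[0.4684·0.0000 + 0.5316·0.0000] = 0.0000
Node 0 (S = 25): V_0 = e^(−0.05)·[0.4684·10.0520 + 0.5316·0.0000] = 4.4784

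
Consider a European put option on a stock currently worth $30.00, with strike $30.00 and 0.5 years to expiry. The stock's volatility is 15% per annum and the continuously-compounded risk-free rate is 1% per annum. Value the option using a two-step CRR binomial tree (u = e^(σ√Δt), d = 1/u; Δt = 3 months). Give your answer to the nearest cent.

$1.05

CRR parameters: u = e^(σ√Δt) = e^(0.15·√0.25) = 1.0779, d = 1/u = 0.9277
Per-period rate: rΔt = 0.01·0.25 = 0.0025, so R = e^0.0025 = 1.0025
Risk-neutral probability p = (e^0.0025 − 0.9277)/(1.0779 − 0.9277) = 0.0748/0.1501 = 0.4979
Terminal stock prices: S_uu = 34.86, S_ud = 30, S_dd = 25.82
Terminal payoffs (K − S): max(-4.855, 0) = 0, max(0, 0) = 0, max(4.179, 0) = 4.179
Node u (S = 32.34): V_u = e^(−0.0025)·[0.4979·0.0000 + 0.5021·0.0000] = 0.0000
Node d (S = 27.83): V_d = e^(−0.0025)·[0.4979·0.0000 + 0.5021·4.1788] = 2.0928
Node 0 (S = 30): V_0 = e^(−0.0025)·[0.4979·0.0000 + 0.5021·2.0928] = 1.0481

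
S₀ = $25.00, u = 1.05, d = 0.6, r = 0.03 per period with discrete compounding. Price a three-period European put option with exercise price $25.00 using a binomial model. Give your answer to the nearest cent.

Risk-neutral probability p = (1 + 0.03 − 0.6)/(1.05 − 0.6) = 0.4300/0.4500 = 0.9556
Terminal stock prices: S_uuu = 28.94, S_uud = 16.54, S_udd = 9.45, S_ddd = 5.4
Terminal payoffs (K − S): max(-3.941, 0) = 0, max(8.463, 0) = 8.463, max(15.55, 0) = 15.55, max(19.6, 0) = 19.6
Node uu (S = 27.56): V_uu = 1/1.03·[0.9556·0.0000 + 0.0444·8.4625] = 0.3652
Node ud (S = 15.75): V_ud = 1/1.03·[0.9556·8.4625 + 0.0444·15.5500] = 8.5218
Node dd (S = 9): V_dd = 1/1.03·[0.9556·15.5500 + 0.0444·19.6000] = 15.2718
Node u (S = 26.25): V_u = 1/1.03·[0.9556·0.3652 + 0.0444·8.5218] = 0.7065
Node d (S = 15): V_d = 1/1.03·[0.9556·8.5218 + 0.0444·15.2718] = 8.5649
Node 0 (S = 25): V_0 = 1/1.03·[0.9556·0.7065 + 0.0444·8.5649] = 1.0250

$1.02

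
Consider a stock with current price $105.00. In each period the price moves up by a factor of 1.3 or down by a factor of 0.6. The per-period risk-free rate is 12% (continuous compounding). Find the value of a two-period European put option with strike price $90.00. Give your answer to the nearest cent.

Risk-neutral probability p = (e^0.12 − 0.6)/(1.3 − 0.6) = 0.5275/0.7000 = 0.7536
Terminal stock prices: S_uu = 177.5, S_ud = 81.9, S_dd = 37.8
Terminal payoffs (K − S): max(-87.45, 0) = 0, max(8.1, 0) = 8.1, max(52.2, 0) = 52.2
Node u (S = 136.5): V_u = e^(−0.12)·[0.7536·0.0000 + 0.2464·8.1000] = 1.7704
Node d (S = 63): V_d = e^(−0.12)·[0.7536·8.1000 + 0.2464·52.2000] = 16.8228
Node 0 (S = 105): V_0 = e^(−0.12)·[0.7536·1.7704 + 0.2464·16.8228] = 4.8602

$4.86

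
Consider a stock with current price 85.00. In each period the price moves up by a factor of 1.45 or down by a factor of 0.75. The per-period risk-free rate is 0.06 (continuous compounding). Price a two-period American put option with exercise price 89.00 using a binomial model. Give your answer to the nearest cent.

Risk-neutral probability p = (e^0.06 − 0.75)/(1.45 − 0.75) = 0.3118/0.7000 = 0.4455
Terminal stock prices: S_uu = 178.7, S_ud = 92.44, S_dd = 47.81
Terminal payoffs (K − S): max(-89.71, 0) = 0, max(-3.438, 0) = 0, max(41.19, 0) = 41.19
Node u (S = 123.2): continuation = e^(−0.06)·[0.4455·0.0000 + 0.5545·0.0000] = 0.0000; exercise value = 0.0000 ≤ continuation, so V_u = 0.0000
Node d (S = 63.75): continuation = e^(−0.06)·[0.4455·0.0000 + 0.5545·41.1875] = 21.5092; exercise value = 25.2500 > continuation, so V_d = 25.2500 (exercise)
Node 0 (S = 85): continuation = e^(−0.06)·[0.4455·0.0000 + 0.5545·25.2500] = 13.1862; exercise value = 4.0000 ≤ continuation, so V_0 = 13.1862

13.19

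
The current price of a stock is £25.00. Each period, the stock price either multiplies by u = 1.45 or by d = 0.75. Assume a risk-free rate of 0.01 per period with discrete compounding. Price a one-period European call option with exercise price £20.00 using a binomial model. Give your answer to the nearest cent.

£5.98

Risk-neutral probability p = (1 + 0.01 − 0.75)/(1.45 − 0.75) = 0.2600/0.7000 = 0.3714
Terminal stock prices: S_u = 36.25, S_d = 18.75
Terminal payoffs (S − K): max(16.25, 0) = 16.25, max(-1.25, 0) = 0
Node 0 (S = 25): V_0 = 1/1.01·[0.3714·16.2500 + 0.6286·0.0000] = 5.9760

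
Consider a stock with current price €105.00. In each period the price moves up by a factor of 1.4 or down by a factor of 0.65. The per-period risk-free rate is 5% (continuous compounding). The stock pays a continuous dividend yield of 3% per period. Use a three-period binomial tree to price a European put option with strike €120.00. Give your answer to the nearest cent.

Per-period risk-free factor R = e^0.05 = 1.0513; dividend-adjusted growth = e^(0.05−0.03) = 1.0202.
Risk-neutral probability p = (1.0202 − 0.65)/(1.4 − 0.65) = 0.3702/0.7500 = 0.4936
Terminal stock prices: S_uuu = 288.1, S_uud = 133.8, S_udd = 62.11, S_ddd = 28.84
Terminal payoffs (K − S): max(-168.1, 0) = 0, max(-13.77, 0) = 0, max(57.89, 0) = 57.89, max(91.16, 0) = 91.16
Node uu (S = 205.8): V_uu = e^(−0.05)·[0.4936·0.0000 + 0.5064·0.0000] = 0.0000
Node ud (S = 95.55): V_ud = e^(−0.05)·[0.4936·0.0000 + 0.5064·57.8925] = 27.8869
Node dd (S = 44.36): V_dd = e^(−0.05)·[0.4936·57.8925 + 0.5064·91.1644] = 71.0961
Node u (S = 147): V_u = e^(−0.05)·[0.4936·0.0000 + 0.5064·27.8869] = 13.4331
Node d (S = 68.25): V_d = e^(−0.05)·[0.4936·27.8869 + 0.5064·71.0961] = 47.3408
Node 0 (S = 105): V_0 = e^(−0.05)·[0.4936·13.4331 + 0.5064·47.3408] = 29.1113

€29.11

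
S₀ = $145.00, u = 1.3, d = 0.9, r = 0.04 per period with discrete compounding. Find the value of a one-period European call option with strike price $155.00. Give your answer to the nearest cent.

$11.27

Risk-neutral probability p = (1 + 0.04 − 0.9)/(1.3 − 0.9) = 0.1400/0.4000 = 0.3500
Terminal stock prices: S_u = 188.5, S_d = 130.5
Terminal payoffs (S − K): max(33.5, 0) = 33.5, max(-24.5, 0) = 0
Node 0 (S = 145): V_0 = 1/1.04·[0.3500·33.5000 + 0.6500·0.0000] = 11.2740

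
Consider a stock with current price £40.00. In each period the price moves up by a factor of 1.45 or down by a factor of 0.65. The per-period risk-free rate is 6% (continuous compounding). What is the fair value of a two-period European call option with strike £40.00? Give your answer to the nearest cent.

Risk-neutral probability p = (e^0.06 − 0.65)/(1.45 − 0.65) = 0.4118/0.8000 = 0.5148
Terminal stock prices: S_uu = 84.1, S_ud = 37.7, S_dd = 16.9
Terminal payoffs (S − K): max(44.1, 0) = 44.1, max(-2.3, 0) = 0, max(-23.1, 0) = 0
Node u (S = 58): V_u = e^(−0.06)·[0.5148·44.1000 + 0.4852·0.0000] = 21.3804
Node d (S = 26): V_d = e^(−0.06)·[0.5148·0.0000 + 0.4852·0.0000] = 0.0000
Node 0 (S = 40): V_0 = e^(−0.06)·[0.5148·21.3804 + 0.4852·0.0000] = 10.3656

£10.37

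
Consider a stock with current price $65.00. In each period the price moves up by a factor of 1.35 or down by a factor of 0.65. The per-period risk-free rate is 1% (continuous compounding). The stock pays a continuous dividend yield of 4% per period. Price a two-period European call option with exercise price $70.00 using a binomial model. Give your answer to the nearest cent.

Per-period risk-free factor R = e^0.01 = 1.0101; dividend-adjusted growth = e^(0.01−0.04) = 0.9704.
Risk-neutral probability p = (0.9704 − 0.65)/(1.35 − 0.65) = 0.3204/0.7000 = 0.4578
Terminal stock prices: S_uu = 118.5, S_ud = 57.04, S_dd = 27.46
Terminal payoffs (S − K): max(48.46, 0) = 48.46, max(-12.96, 0) = 0, max(-42.54, 0) = 0
Node u (S = 87.75): V_u = e^(−0.01)·[0.4578·48.4625 + 0.5422·0.0000] = 21.9644
Node d (S = 42.25): V_d = e^(−0.01)·[0.4578·0.0000 + 0.5422·0.0000] = 0.0000
Node 0 (S = 65): V_0 = e^(−0.01)·[0.4578·21.9644 + 0.5422·0.0000] = 9.9548

$9.95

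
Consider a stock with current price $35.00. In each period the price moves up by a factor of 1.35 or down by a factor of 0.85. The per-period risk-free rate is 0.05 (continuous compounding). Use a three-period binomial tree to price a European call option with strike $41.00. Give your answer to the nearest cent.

$5.84

Risk-neutral probability p = (e^0.05 − 0.85)/(1.35 − 0.85) = 0.2013/0.5000 = 0.4025
Terminal stock prices: S_uuu = 86.11, S_uud = 54.22, S_udd = 34.14, S_ddd = 21.49
Terminal payoffs (S − K): max(45.11, 0) = 45.11, max(13.22, 0) = 13.22, max(-6.862, 0) = 0, max(-19.51, 0) = 0
Node uu (S = 63.79): V_uu = e^(−0.05)·[0.4025·45.1131 + 0.5975·13.2194] = 24.7871
Node ud (S = 40.16): V_ud = e^(−0.05)·[0.4025·13.2194 + 0.5975·0.0000] = 5.0618
Node dd (S = 25.29): V_dd = e^(−0.05)·[0.4025·0.0000 + 0.5975·0.0000] = 0.0000
Node u (S = 47.25): V_u = e^(−0.05)·[0.4025·24.7871 + 0.5975·5.0618] = 12.3680
Node d (S = 29.75): V_d = e^(−0.05)·[0.4025·5.0618 + 0.5975·0.0000] = 1.9382
Node 0 (S = 35): V_0 = e^(−0.05)·[0.4025·12.3680 + 0.5975·1.9382] = 5.8373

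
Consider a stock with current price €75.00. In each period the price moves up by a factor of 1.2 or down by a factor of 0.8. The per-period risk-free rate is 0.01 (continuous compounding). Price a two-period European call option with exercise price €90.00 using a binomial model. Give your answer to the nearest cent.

€4.87

Risk-neutral probability p = (e^0.01 − 0.8)/(1.2 − 0.8) = 0.2101/0.4000 = 0.5251
Terminal stock prices: S_uu = 108, S_ud = 72, S_dd = 48
Terminal payoffs (S − K): max(18, 0) = 18, max(-18, 0) = 0, max(-42, 0) = 0
Node u (S = 90): V_u = e^(−0.01)·[0.5251·18.0000 + 0.4749·0.0000] = 9.3582
Node d (S = 60): V_d = e^(−0.01)·[0.5251·0.0000 + 0.4749·0.0000] = 0.0000
Node 0 (S = 75): V_0 = e^(−0.01)·[0.5251·9.3582 + 0.4749·0.0000] = 4.8653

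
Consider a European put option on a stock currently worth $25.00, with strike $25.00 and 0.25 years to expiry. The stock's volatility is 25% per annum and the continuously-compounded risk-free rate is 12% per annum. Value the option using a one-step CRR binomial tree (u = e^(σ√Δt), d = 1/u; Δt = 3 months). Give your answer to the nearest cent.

CRR parameters: u = e^(σ√Δt) = e^(0.25·√0.25) = 1.1331, d = 1/u = 0.8825
Per-period rate: rΔt = 0.12·0.25 = 0.03, so R = e^0.03 = 1.0305
Risk-neutral probability p = (e^0.03 − 0.8825)/(1.1331 − 0.8825) = 0.1480/0.2507 = 0.5903
Terminal stock prices: S_u = 28.33, S_d = 22.06
Terminal payoffs (K − S): max(-3.329, 0) = 0, max(2.938, 0) = 2.938
Node 0 (S = 25): V_0 = e^(−0.03)·[0.5903·0.0000 + 0.4097·2.9376] = 1.1680

$1.17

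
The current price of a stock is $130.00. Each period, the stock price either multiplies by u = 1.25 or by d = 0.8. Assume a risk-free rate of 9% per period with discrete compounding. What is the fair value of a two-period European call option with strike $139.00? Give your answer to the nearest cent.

Risk-neutral probability p = (1 + 0.09 − 0.8)/(1.25 − 0.8) = 0.2900/0.4500 = 0.6444
Terminal stock prices: S_uu = 203.1, S_ud = 130, S_dd = 83.2
Terminal payoffs (S − K): max(64.12, 0) = 64.12, max(-9, 0) = 0, max(-55.8, 0) = 0
Node u (S = 162.5): V_u = 1/1.09·[0.6444·64.1250 + 0.3556·0.0000] = 37.9128
Node d (S = 104): V_d = 1/1.09·[0.6444·0.0000 + 0.3556·0.0000] = 0.0000
Node 0 (S = 130): V_0 = 1/1.09·[0.6444·37.9128 + 0.3556·0.0000] = 22.4153

$22.42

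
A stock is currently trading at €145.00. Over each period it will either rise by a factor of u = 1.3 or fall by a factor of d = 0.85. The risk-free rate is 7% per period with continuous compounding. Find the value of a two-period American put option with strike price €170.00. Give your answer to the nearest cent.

€25.00

Risk-neutral probability p = (e^0.07 − 0.85)/(1.3 − 0.85) = 0.2225/0.4500 = 0.4945
Terminal stock prices: S_uu = 245.1, S_ud = 160.2, S_dd = 104.8
Terminal payoffs (K − S): max(-75.05, 0) = 0, max(9.775, 0) = 9.775, max(65.24, 0) = 65.24
Node u (S = 188.5): continuation = e^(−0.07)·[0.4945·0.0000 + 0.5055·9.7750] = 4.6075; exercise value = 0.0000 ≤ continuation, so V_u = 4.6075
Node d (S = 123.2): continuation = e^(−0.07)·[0.4945·9.7750 + 0.5055·65.2375] = 35.2569; exercise value = 46.7500 > continuation, so V_d = 46.7500 (exercise)
Node 0 (S = 145): continuation = e^(−0.07)·[0.4945·4.6075 + 0.5055·46.7500] = 24.1603; exercise value = 25.0000 > continuation, so V_0 = 25.0000 (exercise)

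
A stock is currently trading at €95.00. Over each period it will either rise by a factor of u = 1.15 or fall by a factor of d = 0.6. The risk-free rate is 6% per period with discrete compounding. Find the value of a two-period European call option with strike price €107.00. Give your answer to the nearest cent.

€11.60

Risk-neutral probability p = (1 + 0.06 − 0.6)/(1.15 − 0.6) = 0.4600/0.5500 = 0.8364
Terminal stock prices: S_uu = 125.6, S_ud = 65.55, S_dd = 34.2
Terminal payoffs (S − K): max(18.64, 0) = 18.64, max(-41.45, 0) = 0, max(-72.8, 0) = 0
Node u (S = 109.2): V_u = 1/1.06·[0.8364·18.6375 + 0.1636·0.0000] = 14.7054
Node d (S = 57): V_d = 1/1.06·[0.8364·0.0000 + 0.1636·0.0000] = 0.0000
Node 0 (S = 95): V_0 = 1/1.06·[0.8364·14.7054 + 0.1636·0.0000] = 11.6029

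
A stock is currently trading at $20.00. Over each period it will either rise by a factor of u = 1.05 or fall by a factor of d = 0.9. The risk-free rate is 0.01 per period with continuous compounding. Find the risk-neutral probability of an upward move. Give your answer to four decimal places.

Risk-neutral probability p = (e^0.01 − 0.9)/(1.05 − 0.9) = 0.1101/0.1500 = 0.7337

p = 0.7337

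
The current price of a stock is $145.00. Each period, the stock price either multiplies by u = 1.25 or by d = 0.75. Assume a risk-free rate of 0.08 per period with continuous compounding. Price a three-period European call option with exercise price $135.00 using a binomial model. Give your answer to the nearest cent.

Risk-neutral probability p = (e^0.08 − 0.75)/(1.25 − 0.75) = 0.3333/0.5000 = 0.6666
Terminal stock prices: S_uuu = 283.2, S_uud = 169.9, S_udd = 102, S_ddd = 61.17
Terminal payoffs (S − K): max(148.2, 0) = 148.2, max(34.92, 0) = 34.92, max(-33.05, 0) = 0, max(-73.83, 0) = 0
Node uu (S = 226.6): V_uu = e^(−0.08)·[0.6666·148.2031 + 0.3334·34.9219] = 101.9418
Node ud (S = 135.9): V_ud = e^(−0.08)·[0.6666·34.9219 + 0.3334·0.0000] = 21.4883
Node dd (S = 81.56): V_dd = e^(−0.08)·[0.6666·0.0000 + 0.3334·0.0000] = 0.0000
Node u (S = 181.2): V_u = e^(−0.08)·[0.6666·101.9418 + 0.3334·21.4883] = 69.3413
Node d (S = 108.8): V_d = e^(−0.08)·[0.6666·21.4883 + 0.3334·0.0000] = 13.2223
Node 0 (S = 145): V_0 = e^(−0.08)·[0.6666·69.3413 + 0.3334·13.2223] = 46.7372

$46.74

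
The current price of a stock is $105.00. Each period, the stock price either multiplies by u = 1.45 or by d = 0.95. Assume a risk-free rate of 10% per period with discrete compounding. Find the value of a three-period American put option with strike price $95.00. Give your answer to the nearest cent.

$1.28

Risk-neutral probability p = (1 + 0.1 − 0.95)/(1.45 − 0.95) = 0.1500/0.5000 = 0.3000
Terminal stock prices: S_uuu = 320.1, S_uud = 209.7, S_udd = 137.4, S_ddd = 90.02
Terminal payoffs (K − S): max(-225.1, 0) = 0, max(-114.7, 0) = 0, max(-42.41, 0) = 0, max(4.976, 0) = 4.976
Node uu (S = 220.8): continuation = 1/1.1·[0.3000·0.0000 + 0.7000·0.0000] = 0.0000; exercise value = 0.0000 ≤ continuation, so V_uu = 0.0000
Node ud (S = 144.6): continuation = 1/1.1·[0.3000·0.0000 + 0.7000·0.0000] = 0.0000; exercise value = 0.0000 ≤ continuation, so V_ud = 0.0000
Node dd (S = 94.76): continuation = 1/1.1·[0.3000·0.0000 + 0.7000·4.9756] = 3.1663; exercise value = 0.2375 ≤ continuation, so V_dd = 3.1663
Node u (S = 152.2): continuation = 1/1.1·[0.3000·0.0000 + 0.7000·0.0000] = 0.0000; exercise value = 0.0000 ≤ continuation, so V_u = 0.0000
Node d (S = 99.75): continuation = 1/1.1·[0.3000·0.0000 + 0.7000·3.1663] = 2.0149; exercise value = 0.0000 ≤ continuation, so V_d = 2.0149
Node 0 (S = 105): continuation = 1/1.1·[0.3000·0.0000 + 0.7000·2.0149] = 1.2822; exercise value = 0.0000 ≤ continuation, so V_0 = 1.2822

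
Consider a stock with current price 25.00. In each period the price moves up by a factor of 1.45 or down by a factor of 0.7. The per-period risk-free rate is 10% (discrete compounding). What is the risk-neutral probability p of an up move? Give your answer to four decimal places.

p = 0.5333

Risk-neutral probability p = (1 + 0.1 − 0.7)/(1.45 − 0.7) = 0.4000/0.7500 = 0.5333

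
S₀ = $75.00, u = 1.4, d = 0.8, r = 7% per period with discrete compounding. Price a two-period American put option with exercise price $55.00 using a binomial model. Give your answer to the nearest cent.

Risk-neutral probability p = (1 + 0.07 − 0.8)/(1.4 − 0.8) = 0.2700/0.6000 = 0.4500
Terminal stock prices: S_uu = 147, S_ud = 84, S_dd = 48
Terminal payoffs (K − S): max(-92, 0) = 0, max(-29, 0) = 0, max(7, 0) = 7
Node u (S = 105): continuation = 1/1.07·[0.4500·0.0000 + 0.5500·0.0000] = 0.0000; exercise value = 0.0000 ≤ continuation, so V_u = 0.0000
Node d (S = 60): continuation = 1/1.07·[0.4500·0.0000 + 0.5500·7.0000] = 3.5981; exercise value = 0.0000 ≤ continuation, so V_d = 3.5981
Node 0 (S = 75): continuation = 1/1.07·[0.4500·0.0000 + 0.5500·3.5981] = 1.8495; exercise value = 0.0000 ≤ continuation, so V_0 = 1.8495

$1.85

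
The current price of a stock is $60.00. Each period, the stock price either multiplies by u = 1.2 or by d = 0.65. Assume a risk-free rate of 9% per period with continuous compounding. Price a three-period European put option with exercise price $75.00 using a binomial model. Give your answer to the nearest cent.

Risk-neutral probability p = (e^0.09 − 0.65)/(1.2 − 0.65) = 0.4442/0.5500 = 0.8076
Terminal stock prices: S_uuu = 103.7, S_uud = 56.16, S_udd = 30.42, S_ddd = 16.48
Terminal payoffs (K − S): max(-28.68, 0) = 0, max(18.84, 0) = 18.84, max(44.58, 0) = 44.58, max(58.52, 0) = 58.52
Node uu (S = 86.4): V_uu = e^(−0.09)·[0.8076·0.0000 + 0.1924·18.8400] = 3.3130
Node ud (S = 46.8): V_ud = e^(−0.09)·[0.8076·18.8400 + 0.1924·44.5800] = 21.7448
Node dd (S = 25.35): V_dd = e^(−0.09)·[0.8076·44.5800 + 0.1924·58.5225] = 43.1948
Node u (S = 72): V_u = e^(−0.09)·[0.8076·3.3130 + 0.1924·21.7448] = 6.2691
Node d (S = 39): V_d = e^(−0.09)·[0.8076·21.7448 + 0.1924·43.1948] = 23.6453
Node 0 (S = 60): V_0 = e^(−0.09)·[0.8076·6.2691 + 0.1924·23.6453] = 8.7851

$8.79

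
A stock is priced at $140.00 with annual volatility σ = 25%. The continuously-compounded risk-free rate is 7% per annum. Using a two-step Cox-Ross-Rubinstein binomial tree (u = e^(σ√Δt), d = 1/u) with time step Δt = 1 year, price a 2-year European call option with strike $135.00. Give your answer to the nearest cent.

CRR parameters: u = e^(σ√Δt) = e^(0.25·√1) = 1.2840, d = 1/u = 0.7788
Per-period rate: rΔt = 0.07·1 = 0.07, so R = e^0.07 = 1.0725
Risk-neutral probability p = (e^0.07 − 0.7788)/(1.2840 − 0.7788) = 0.2937/0.5052 = 0.5813
Terminal stock prices: S_uu = 230.8, S_ud = 140, S_dd = 84.91
Terminal payoffs (S − K): max(95.82, 0) = 95.82, max(5, 0) = 5, max(-50.09, 0) = 0
Node u (S = 179.8): V_u = e^(−0.07)·[0.5813·95.8210 + 0.4187·5.0000] = 53.8904
Node d (S = 109): V_d = e^(−0.07)·[0.5813·5.0000 + 0.4187·0.0000] = 2.7102
Node 0 (S = 140): V_0 = e^(−0.07)·[0.5813·53.8904 + 0.4187·2.7102] = 30.2686

$30.27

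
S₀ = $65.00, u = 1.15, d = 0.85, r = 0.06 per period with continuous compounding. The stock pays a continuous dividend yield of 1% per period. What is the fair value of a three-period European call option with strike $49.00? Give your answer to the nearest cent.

$22.42

Per-period risk-free factor R = e^0.06 = 1.0618; dividend-adjusted growth = e^(0.06−0.01) = 1.0513.
Risk-neutral probability p = (1.0513 − 0.85)/(1.15 − 0.85) = 0.2013/0.3000 = 0.6709
Terminal stock prices: S_uuu = 98.86, S_uud = 73.07, S_udd = 54.01, S_ddd = 39.92
Terminal payoffs (S − K): max(49.86, 0) = 49.86, max(24.07, 0) = 24.07, max(5.007, 0) = 5.007, max(-9.082, 0) = 0
Node uu (S = 85.96): V_uu = e^(−0.06)·[0.6709·49.8569 + 0.3291·24.0681] = 38.9607
Node ud (S = 63.54): V_ud = e^(−0.06)·[0.6709·24.0681 + 0.3291·5.0069] = 16.7588
Node dd (S = 46.96): V_dd = e^(−0.06)·[0.6709·5.0069 + 0.3291·0.0000] = 3.1635
Node u (S = 74.75): V_u = e^(−0.06)·[0.6709·38.9607 + 0.3291·16.7588] = 29.8107
Node d (S = 55.25): V_d = e^(−0.06)·[0.6709·16.7588 + 0.3291·3.1635] = 11.5693
Node 0 (S = 65): V_0 = e^(−0.06)·[0.6709·29.8107 + 0.3291·11.5693] = 22.4211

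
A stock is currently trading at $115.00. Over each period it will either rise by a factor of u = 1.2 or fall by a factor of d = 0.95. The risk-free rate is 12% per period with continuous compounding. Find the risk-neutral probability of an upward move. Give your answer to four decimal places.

Risk-neutral probability p = (e^0.12 − 0.95)/(1.2 − 0.95) = 0.1775/0.2500 = 0.7100

p = 0.7100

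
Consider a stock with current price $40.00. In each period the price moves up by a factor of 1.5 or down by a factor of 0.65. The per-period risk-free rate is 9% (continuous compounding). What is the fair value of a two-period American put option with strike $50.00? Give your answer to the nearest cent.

$12.76

Risk-neutral probability p = (e^0.09 − 0.65)/(1.5 − 0.65) = 0.4442/0.8500 = 0.5226
Terminal stock prices: S_uu = 90, S_ud = 39, S_dd = 16.9
Terminal payoffs (K − S): max(-40, 0) = 0, max(11, 0) = 11, max(33.1, 0) = 33.1
Node u (S = 60): continuation = e^(−0.09)·[0.5226·0.0000 + 0.4774·11.0000] = 4.7998; exercise value = 0.0000 ≤ continuation, so V_u = 4.7998
Node d (S = 26): continuation = e^(−0.09)·[0.5226·11.0000 + 0.4774·33.1000] = 19.6966; exercise value = 24.0000 > continuation, so V_d = 24.0000 (exercise)
Node 0 (S = 40): continuation = e^(−0.09)·[0.5226·4.7998 + 0.4774·24.0000] = 12.7647; exercise value = 10.0000 ≤ continuation, so V_0 = 12.7647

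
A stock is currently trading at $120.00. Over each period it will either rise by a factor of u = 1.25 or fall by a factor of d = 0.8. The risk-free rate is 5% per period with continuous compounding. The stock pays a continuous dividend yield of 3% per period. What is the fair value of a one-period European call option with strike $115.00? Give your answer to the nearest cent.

$16.29

Per-period risk-free factor R = e^0.05 = 1.0513; dividend-adjusted growth = e^(0.05−0.03) = 1.0202.
Risk-neutral probability p = (1.0202 − 0.8)/(1.25 − 0.8) = 0.2202/0.4500 = 0.4893
Terminal stock prices: S_u = 150, S_d = 96
Terminal payoffs (S − K): max(35, 0) = 35, max(-19, 0) = 0
Node 0 (S = 120): V_0 = e^(−0.05)·[0.4893·35.0000 + 0.5107·0.0000] = 16.2915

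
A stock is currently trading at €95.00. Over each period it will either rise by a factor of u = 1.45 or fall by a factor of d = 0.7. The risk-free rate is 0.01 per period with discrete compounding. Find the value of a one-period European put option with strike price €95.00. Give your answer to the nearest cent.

Risk-neutral probability p = (1 + 0.01 − 0.7)/(1.45 − 0.7) = 0.3100/0.7500 = 0.4133
Terminal stock prices: S_u = 137.8, S_d = 66.5
Terminal payoffs (K − S): max(-42.75, 0) = 0, max(28.5, 0) = 28.5
Node 0 (S = 95): V_0 = 1/1.01·[0.4133·0.0000 + 0.5867·28.5000] = 16.5545

€16.55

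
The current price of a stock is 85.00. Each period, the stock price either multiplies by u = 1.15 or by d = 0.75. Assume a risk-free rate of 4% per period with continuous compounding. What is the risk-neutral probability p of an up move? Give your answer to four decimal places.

p = 0.7270

Risk-neutral probability p = (e^0.04 − 0.75)/(1.15 − 0.75) = 0.2908/0.4000 = 0.7270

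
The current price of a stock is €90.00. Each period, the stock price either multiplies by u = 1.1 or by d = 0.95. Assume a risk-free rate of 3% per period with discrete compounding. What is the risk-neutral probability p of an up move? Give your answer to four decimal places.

Risk-neutral probability p = (1 + 0.03 − 0.95)/(1.1 − 0.95) = 0.0800/0.1500 = 0.5333

p = 0.5333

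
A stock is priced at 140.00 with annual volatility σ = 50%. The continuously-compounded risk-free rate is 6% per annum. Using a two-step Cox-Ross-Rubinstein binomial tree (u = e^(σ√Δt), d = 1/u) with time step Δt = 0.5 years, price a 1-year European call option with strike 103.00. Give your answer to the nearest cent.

CRR parameters: u = e^(σ√Δt) = e^(0.5·√0.5) = 1.4241, d = 1/u = 0.7022
Per-period rate: rΔt = 0.06·0.5 = 0.03, so R = e^0.03 = 1.0305
Risk-neutral probability p = (e^0.03 − 0.7022)/(1.4241 − 0.7022) = 0.3283/0.7219 = 0.4547
Terminal stock prices: S_uu = 283.9, S_ud = 140, S_dd = 69.03
Terminal payoffs (S − K): max(180.9, 0) = 180.9, max(37, 0) = 37, max(-33.97, 0) = 0
Node u (S = 199.4): V_u = e^(−0.03)·[0.4547·180.9361 + 0.5453·37.0000] = 99.4208
Node d (S = 98.31): V_d = e^(−0.03)·[0.4547·37.0000 + 0.5453·0.0000] = 16.3269
Node 0 (S = 140): V_0 = e^(−0.03)·[0.4547·99.4208 + 0.5453·16.3269] = 52.5110

52.51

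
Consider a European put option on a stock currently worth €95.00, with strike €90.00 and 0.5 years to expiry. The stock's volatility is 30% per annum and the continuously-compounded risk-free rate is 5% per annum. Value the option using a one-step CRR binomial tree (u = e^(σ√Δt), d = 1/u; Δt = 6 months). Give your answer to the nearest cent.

CRR parameters: u = e^(σ√Δt) = e^(0.3·√0.5) = 1.2363, d = 1/u = 0.8089
Per-period rate: rΔt = 0.05·0.5 = 0.025, so R = e^0.025 = 1.0253
Risk-neutral probability p = (e^0.025 − 0.8089)/(1.2363 − 0.8089) = 0.2165/0.4275 = 0.5064
Terminal stock prices: S_u = 117.4, S_d = 76.84
Terminal payoffs (K − S): max(-27.45, 0) = 0, max(13.16, 0) = 13.16
Node 0 (S = 95): V_0 = e^(−0.025)·[0.5064·0.0000 + 0.4936·13.1585] = 6.3348

€6.33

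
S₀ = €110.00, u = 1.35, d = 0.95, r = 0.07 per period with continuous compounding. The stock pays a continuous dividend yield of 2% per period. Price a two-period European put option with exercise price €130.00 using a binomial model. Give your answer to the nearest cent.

Per-period risk-free factor R = e^0.07 = 1.0725; dividend-adjusted growth = e^(0.07−0.02) = 1.0513.
Risk-neutral probability p = (1.0513 − 0.95)/(1.35 − 0.95) = 0.1013/0.4000 = 0.2532
Terminal stock prices: S_uu = 200.5, S_ud = 141.1, S_dd = 99.27
Terminal payoffs (K − S): max(-70.48, 0) = 0, max(-11.07, 0) = 0, max(30.73, 0) = 30.73
Node u (S = 148.5): V_u = e^(−0.07)·[0.2532·0.0000 + 0.7468·0.0000] = 0.0000
Node d (S = 104.5): V_d = e^(−0.07)·[0.2532·0.0000 + 0.7468·30.7250] = 21.3948
Node 0 (S = 110): V_0 = e^(−0.07)·[0.2532·0.0000 + 0.7468·21.3948] = 14.8979

€14.90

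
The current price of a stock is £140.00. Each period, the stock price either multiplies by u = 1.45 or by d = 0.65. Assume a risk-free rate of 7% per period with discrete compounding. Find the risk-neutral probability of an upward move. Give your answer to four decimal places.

p = 0.5250

Risk-neutral probability p = (1 + 0.07 − 0.65)/(1.45 − 0.65) = 0.4200/0.8000 = 0.5250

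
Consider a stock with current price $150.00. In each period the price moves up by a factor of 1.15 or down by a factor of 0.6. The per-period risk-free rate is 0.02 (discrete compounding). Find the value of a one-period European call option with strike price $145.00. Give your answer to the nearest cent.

$20.59

Risk-neutral probability p = (1 + 0.02 − 0.6)/(1.15 − 0.6) = 0.4200/0.5500 = 0.7636
Terminal stock prices: S_u = 172.5, S_d = 90
Terminal payoffs (S − K): max(27.5, 0) = 27.5, max(-55, 0) = 0
Node 0 (S = 150): V_0 = 1/1.02·[0.7636·27.5000 + 0.2364·0.0000] = 20.5882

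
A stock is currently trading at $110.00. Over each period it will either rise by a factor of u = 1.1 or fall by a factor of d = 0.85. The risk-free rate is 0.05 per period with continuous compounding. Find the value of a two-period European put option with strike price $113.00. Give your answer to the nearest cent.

Risk-neutral probability p = (e^0.05 − 0.85)/(1.1 − 0.85) = 0.2013/0.2500 = 0.8051
Terminal stock prices: S_uu = 133.1, S_ud = 102.9, S_dd = 79.47
Terminal payoffs (K − S): max(-20.1, 0) = 0, max(10.15, 0) = 10.15, max(33.53, 0) = 33.53
Node u (S = 121): V_u = e^(−0.05)·[0.8051·0.0000 + 0.1949·10.1500] = 1.8819
Node d (S = 93.5): V_d = e^(−0.05)·[0.8051·10.1500 + 0.1949·33.5250] = 13.9889
Node 0 (S = 110): V_0 = e^(−0.05)·[0.8051·1.8819 + 0.1949·13.9889] = 4.0349

$4.03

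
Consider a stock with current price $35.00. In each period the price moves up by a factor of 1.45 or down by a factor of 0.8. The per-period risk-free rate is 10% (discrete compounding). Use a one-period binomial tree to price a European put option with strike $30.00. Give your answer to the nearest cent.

$0.98

Risk-neutral probability p = (1 + 0.1 − 0.8)/(1.45 − 0.8) = 0.3000/0.6500 = 0.4615
Terminal stock prices: S_u = 50.75, S_d = 28
Terminal payoffs (K − S): max(-20.75, 0) = 0, max(2, 0) = 2
Node 0 (S = 35): V_0 = 1/1.1·[0.4615·0.0000 + 0.5385·2.0000] = 0.9790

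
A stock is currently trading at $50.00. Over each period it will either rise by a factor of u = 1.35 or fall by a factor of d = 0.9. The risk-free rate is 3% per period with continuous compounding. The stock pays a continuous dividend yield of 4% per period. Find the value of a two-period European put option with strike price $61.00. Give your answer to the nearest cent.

Per-period risk-free factor R = e^0.03 = 1.0305; dividend-adjusted growth = e^(0.03−0.04) = 0.9900.
Risk-neutral probability p = (0.9900 − 0.9)/(1.35 − 0.9) = 0.0900/0.4500 = 0.2001
Terminal stock prices: S_uu = 91.13, S_ud = 60.75, S_dd = 40.5
Terminal payoffs (K − S): max(-30.13, 0) = 0, max(0.25, 0) = 0.25, max(20.5, 0) = 20.5
Node u (S = 67.5): V_u = e^(−0.03)·[0.2001·0.0000 + 0.7999·0.2500] = 0.1941
Node d (S = 45): V_d = e^(−0.03)·[0.2001·0.2500 + 0.7999·20.5000] = 15.9617
Node 0 (S = 50): V_0 = e^(−0.03)·[0.2001·0.1941 + 0.7999·15.9617] = 12.4279

$12.43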